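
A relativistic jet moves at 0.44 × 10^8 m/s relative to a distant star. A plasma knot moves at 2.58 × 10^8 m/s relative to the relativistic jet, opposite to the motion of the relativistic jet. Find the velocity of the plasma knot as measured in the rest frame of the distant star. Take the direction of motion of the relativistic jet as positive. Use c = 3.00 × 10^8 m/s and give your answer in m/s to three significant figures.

-2.45 × 10^8 m/s

In units of c (dividing by 3.00 × 10^8 m/s): v = 0.147, u' = -0.860.
u = (u' + v)/(1 + u'v/c²):
u = (-0.860 + 0.147) / (1 + (-0.860)·0.147) = -0.7133/0.8739 = -0.8163
(Galilean addition would give -0.713c.)
Converting back: u = -0.8163 × 3.00 × 10^8 m/s.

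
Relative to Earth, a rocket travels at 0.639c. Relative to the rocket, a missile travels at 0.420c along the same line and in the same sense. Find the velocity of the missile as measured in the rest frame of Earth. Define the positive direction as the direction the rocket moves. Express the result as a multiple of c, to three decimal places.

0.835c

With v = 0.639 and u' = 0.420 (in units of c),
u = (u' + v)/(1 + u'v/c²):
u = (0.420 + 0.639) / (1 + 0.420·0.639) = 1.0590/1.2684 = 0.8349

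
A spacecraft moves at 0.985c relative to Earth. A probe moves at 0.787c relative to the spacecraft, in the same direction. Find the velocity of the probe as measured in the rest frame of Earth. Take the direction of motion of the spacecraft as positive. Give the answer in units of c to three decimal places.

0.998c

With v = 0.985 and u' = 0.787 (in units of c),
u = (u' + v)/(1 + u'v/c²):
u = (0.787 + 0.985) / (1 + 0.787·0.985) = 1.7720/1.7752 = 0.9982
(Galilean addition would give +1.772c, exceeding c.)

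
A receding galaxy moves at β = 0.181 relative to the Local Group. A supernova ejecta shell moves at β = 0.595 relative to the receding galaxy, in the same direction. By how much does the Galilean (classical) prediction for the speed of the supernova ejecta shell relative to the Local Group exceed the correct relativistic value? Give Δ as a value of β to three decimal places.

Galilean: u_cl = 0.595 + 0.181 = 0.7760.
Relativistic: u_rel = (0.595 + 0.181) / (1 + 0.595·0.181) = 0.7760/1.1077 = 0.7006.
Δ = 0.7760 − 0.7006 = 0.0754.

Δ = 0.075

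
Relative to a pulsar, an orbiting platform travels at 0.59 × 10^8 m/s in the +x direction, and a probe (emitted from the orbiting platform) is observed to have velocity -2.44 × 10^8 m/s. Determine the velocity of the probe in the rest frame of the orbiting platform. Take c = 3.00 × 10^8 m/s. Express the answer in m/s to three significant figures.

v = 0.197c, u = -0.813c.
Invert the composition law: u' = (u − v)/(1 − uv/c²).
u' = (-0.813 − 0.197) / (1 − (-0.813)(0.197)) = -1.0100/1.1600 = -0.8707.
u' = -0.8707 × 3.00 × 10^8 m/s.

-2.61 × 10^8 m/s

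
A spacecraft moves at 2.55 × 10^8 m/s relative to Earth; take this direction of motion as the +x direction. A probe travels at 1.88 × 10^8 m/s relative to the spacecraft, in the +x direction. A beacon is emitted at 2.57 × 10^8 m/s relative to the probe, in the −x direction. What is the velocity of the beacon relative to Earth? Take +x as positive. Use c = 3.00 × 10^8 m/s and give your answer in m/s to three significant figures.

+1.83 × 10^8 m/s

Apply u = (u' + v)/(1 + u'v/c²) successively, working outward toward Earth.
(Dividing each given speed by c = 3.00 × 10^8 m/s to work in units of c.)
Start: velocity of the spacecraft relative to Earth = 0.8500c.
Compose with the probe (u' = 0.627 in the spacecraft frame): u_1 = (0.627 + 0.850) / (1 + 0.627·0.850) = 1.4767/1.5327 = 0.9635.
Compose with the beacon (u' = -0.857 in the probe frame): u_2 = (-0.857 + 0.963) / (1 + (-0.857)·0.963) = 0.1068/0.1746 = 0.6115.
So u = 0.6115 × 3.00 × 10^8 m/s.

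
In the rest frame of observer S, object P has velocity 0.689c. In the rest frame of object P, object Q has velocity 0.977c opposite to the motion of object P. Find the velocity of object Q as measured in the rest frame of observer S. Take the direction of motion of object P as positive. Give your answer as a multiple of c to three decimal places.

With v = 0.689 and u' = -0.977 (in units of c),
u = (u' + v)/(1 + u'v/c²):
u = (-0.977 + 0.689) / (1 + (-0.977)·0.689) = -0.2880/0.3268 = -0.8811

-0.881c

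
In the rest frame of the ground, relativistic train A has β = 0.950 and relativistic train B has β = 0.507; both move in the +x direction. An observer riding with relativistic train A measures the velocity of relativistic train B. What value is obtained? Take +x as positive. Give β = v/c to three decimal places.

β_A = 0.950, β_B = 0.507.
Transform to A's frame with the inverse velocity-addition law: u' = (u − v)/(1 − uv/c²), taking u = β_B and v = β_A.
u' = (0.507 − 0.950) / (1 − (0.950)(0.507)) = -0.4430/0.5183 = -0.8546.

β = -0.855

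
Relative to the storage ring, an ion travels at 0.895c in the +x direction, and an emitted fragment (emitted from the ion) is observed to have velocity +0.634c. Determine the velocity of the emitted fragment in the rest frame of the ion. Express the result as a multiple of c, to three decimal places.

-0.603c

Invert the composition law: u' = (u − v)/(1 − uv/c²).
u' = (0.634 − 0.895) / (1 − (0.634)(0.895)) = -0.2610/0.4326 = -0.6034.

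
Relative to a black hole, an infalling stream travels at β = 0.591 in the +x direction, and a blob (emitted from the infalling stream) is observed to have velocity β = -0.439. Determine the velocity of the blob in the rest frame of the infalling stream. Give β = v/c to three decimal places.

Invert the composition law: u' = (u − v)/(1 − uv/c²).
u' = (-0.439 − 0.591) / (1 − (-0.439)(0.591)) = -1.0300/1.2594 = -0.8178.

β = -0.818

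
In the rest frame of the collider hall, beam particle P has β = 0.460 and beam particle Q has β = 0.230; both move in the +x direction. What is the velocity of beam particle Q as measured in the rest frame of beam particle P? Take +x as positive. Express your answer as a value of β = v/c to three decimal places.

β_A = 0.460, β_B = 0.230.
Transform to A's frame with the inverse velocity-addition law: u' = (u − v)/(1 − uv/c²), taking u = β_B and v = β_A.
u' = (0.230 − 0.460) / (1 − (0.460)(0.230)) = -0.2300/0.8942 = -0.2572.

β = -0.257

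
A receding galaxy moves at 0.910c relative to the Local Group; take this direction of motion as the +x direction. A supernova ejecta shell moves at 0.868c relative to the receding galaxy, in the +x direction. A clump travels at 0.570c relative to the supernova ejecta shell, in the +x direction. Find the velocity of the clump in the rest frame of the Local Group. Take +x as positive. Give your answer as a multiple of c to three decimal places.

Apply u = (u' + v)/(1 + u'v/c²) successively, working outward toward the Local Group.
Start: velocity of the receding galaxy relative to the Local Group = 0.9100c.
Compose with the supernova ejecta shell (u' = 0.868 in the receding galaxy frame): u_1 = (0.868 + 0.910) / (1 + 0.868·0.910) = 1.7780/1.7899 = 0.9934.
Compose with the clump (u' = 0.570 in the supernova ejecta shell frame): u_2 = (0.570 + 0.993) / (1 + 0.570·0.993) = 1.5634/1.5662 = 0.9982.

0.998c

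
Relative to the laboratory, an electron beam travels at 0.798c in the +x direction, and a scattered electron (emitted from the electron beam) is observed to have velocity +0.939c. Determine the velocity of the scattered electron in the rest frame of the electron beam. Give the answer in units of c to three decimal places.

Invert the composition law: u' = (u − v)/(1 − uv/c²).
u' = (0.939 − 0.798) / (1 − (0.939)(0.798)) = 0.1410/0.2507 = 0.5625.

+0.562c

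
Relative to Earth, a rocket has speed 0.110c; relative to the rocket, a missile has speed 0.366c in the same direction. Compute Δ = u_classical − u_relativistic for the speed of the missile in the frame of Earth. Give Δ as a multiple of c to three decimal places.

Galilean: u_cl = 0.366 + 0.110 = 0.4760.
Relativistic: u_rel = (0.366 + 0.110) / (1 + 0.366·0.110) = 0.4760/1.0403 = 0.4576.
Δ = 0.4760 − 0.4576 = 0.0184.

Δ = 0.018c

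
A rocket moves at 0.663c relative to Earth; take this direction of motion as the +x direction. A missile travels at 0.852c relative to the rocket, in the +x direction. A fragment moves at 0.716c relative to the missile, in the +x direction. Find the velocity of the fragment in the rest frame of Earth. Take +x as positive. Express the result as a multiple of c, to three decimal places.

Apply u = (u' + v)/(1 + u'v/c²) successively, working outward toward Earth.
Start: velocity of the rocket relative to Earth = 0.6630c.
Compose with the missile (u' = 0.852 in the rocket frame): u_1 = (0.852 + 0.663) / (1 + 0.852·0.663) = 1.5150/1.5649 = 0.9681.
Compose with the fragment (u' = 0.716 in the missile frame): u_2 = (0.716 + 0.968) / (1 + 0.716·0.968) = 1.6841/1.6932 = 0.9947.

0.995c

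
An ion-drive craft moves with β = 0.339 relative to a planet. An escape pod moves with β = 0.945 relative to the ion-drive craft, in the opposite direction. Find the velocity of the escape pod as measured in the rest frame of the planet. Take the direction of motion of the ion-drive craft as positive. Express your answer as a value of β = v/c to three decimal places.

With v = 0.339 and u' = -0.945 (in units of c),
u = (u' + v)/(1 + u'v/c²):
u = (-0.945 + 0.339) / (1 + (-0.945)·0.339) = -0.6060/0.6796 = -0.8916

β = -0.892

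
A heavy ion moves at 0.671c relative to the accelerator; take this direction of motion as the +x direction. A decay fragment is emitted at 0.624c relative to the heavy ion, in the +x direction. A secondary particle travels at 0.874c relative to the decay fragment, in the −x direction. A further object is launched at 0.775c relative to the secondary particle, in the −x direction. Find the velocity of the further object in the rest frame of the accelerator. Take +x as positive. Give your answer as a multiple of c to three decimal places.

Apply u = (u' + v)/(1 + u'v/c²) successively, working outward toward the accelerator.
Start: velocity of the heavy ion relative to the accelerator = 0.6710c.
Compose with the decay fragment (u' = 0.624 in the heavy ion frame): u_1 = (0.624 + 0.671) / (1 + 0.624·0.671) = 1.2950/1.4187 = 0.9128.
Compose with the secondary particle (u' = -0.874 in the decay fragment frame): u_2 = (-0.874 + 0.913) / (1 + (-0.874)·0.913) = 0.0388/0.2022 = 0.1919.
Compose with the further object (u' = -0.775 in the secondary particle frame): u_3 = (-0.775 + 0.192) / (1 + (-0.775)·0.192) = -0.5831/0.8513 = -0.6850.

-0.685c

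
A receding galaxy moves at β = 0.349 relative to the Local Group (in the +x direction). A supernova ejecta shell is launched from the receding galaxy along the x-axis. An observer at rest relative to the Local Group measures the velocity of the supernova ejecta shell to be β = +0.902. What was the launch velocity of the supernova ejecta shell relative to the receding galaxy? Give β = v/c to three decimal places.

β = +0.807

Invert the composition law: u' = (u − v)/(1 − uv/c²).
u' = (0.902 − 0.349) / (1 − (0.902)(0.349)) = 0.5530/0.6852 = 0.8071.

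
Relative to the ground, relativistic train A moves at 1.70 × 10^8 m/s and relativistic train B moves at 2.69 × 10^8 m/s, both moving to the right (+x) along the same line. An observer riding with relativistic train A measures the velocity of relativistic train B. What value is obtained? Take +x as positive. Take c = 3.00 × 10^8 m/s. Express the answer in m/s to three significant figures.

β_A = 0.567, β_B = 0.897 (dividing each by c = 3.00 × 10^8 m/s).
Transform to A's frame with the inverse velocity-addition law: u' = (u − v)/(1 − uv/c²), taking u = β_B and v = β_A.
u' = (0.897 − 0.567) / (1 − (0.567)(0.897)) = 0.3300/0.4919 = 0.6709.
u' = 0.6709 × 3.00 × 10^8 m/s.

+2.01 × 10^8 m/s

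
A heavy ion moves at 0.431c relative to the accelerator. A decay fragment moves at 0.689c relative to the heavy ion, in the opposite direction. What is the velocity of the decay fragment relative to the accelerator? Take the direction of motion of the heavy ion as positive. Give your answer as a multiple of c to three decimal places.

With v = 0.431 and u' = -0.689 (in units of c),
u = (u' + v)/(1 + u'v/c²):
u = (-0.689 + 0.431) / (1 + (-0.689)·0.431) = -0.2580/0.7030 = -0.3670

-0.367c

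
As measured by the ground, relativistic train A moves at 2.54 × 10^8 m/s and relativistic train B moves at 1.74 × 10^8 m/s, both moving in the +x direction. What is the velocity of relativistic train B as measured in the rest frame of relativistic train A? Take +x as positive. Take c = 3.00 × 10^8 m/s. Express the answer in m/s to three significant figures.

-1.57 × 10^8 m/s

β_A = 0.847, β_B = 0.580 (dividing each by c = 3.00 × 10^8 m/s).
Transform to A's frame with the inverse velocity-addition law: u' = (u − v)/(1 − uv/c²), taking u = β_B and v = β_A.
u' = (0.580 − 0.847) / (1 − (0.847)(0.580)) = -0.2667/0.5089 = -0.5240.
u' = -0.5240 × 3.00 × 10^8 m/s.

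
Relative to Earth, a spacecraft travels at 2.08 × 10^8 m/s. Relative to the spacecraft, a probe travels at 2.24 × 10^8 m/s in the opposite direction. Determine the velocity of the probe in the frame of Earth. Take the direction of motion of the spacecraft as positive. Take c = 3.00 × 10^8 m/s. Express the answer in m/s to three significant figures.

-3.32 × 10^7 m/s

In units of c (dividing by 3.00 × 10^8 m/s): v = 0.693, u' = -0.747.
u = (u' + v)/(1 + u'v/c²):
u = (-0.747 + 0.693) / (1 + (-0.747)·0.693) = -0.0533/0.4823 = -0.1106
Converting back: u = -0.1106 × 3.00 × 10^8 m/s.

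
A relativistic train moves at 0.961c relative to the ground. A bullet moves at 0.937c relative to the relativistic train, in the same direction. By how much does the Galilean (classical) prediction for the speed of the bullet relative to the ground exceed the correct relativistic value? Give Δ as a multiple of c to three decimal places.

Galilean: u_cl = 0.937 + 0.961 = 1.8980.
Relativistic: u_rel = (0.937 + 0.961) / (1 + 0.937·0.961) = 1.8980/1.9005 = 0.9987.
Δ = 1.8980 − 0.9987 = 0.8993.
(The classical prediction exceeds c; the relativistic result does not.)

Δ = 0.899c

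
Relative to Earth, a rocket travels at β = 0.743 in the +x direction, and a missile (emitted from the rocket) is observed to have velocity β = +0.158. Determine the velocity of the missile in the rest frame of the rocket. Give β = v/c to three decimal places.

β = -0.663

Invert the composition law: u' = (u − v)/(1 − uv/c²).
u' = (0.158 − 0.743) / (1 − (0.158)(0.743)) = -0.5850/0.8826 = -0.6628.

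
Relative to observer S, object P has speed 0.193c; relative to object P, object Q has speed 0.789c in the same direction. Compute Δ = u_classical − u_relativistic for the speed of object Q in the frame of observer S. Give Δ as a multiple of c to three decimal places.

Δ = 0.130c

Galilean: u_cl = 0.789 + 0.193 = 0.9820.
Relativistic: u_rel = (0.789 + 0.193) / (1 + 0.789·0.193) = 0.9820/1.1523 = 0.8522.
Δ = 0.9820 − 0.8522 = 0.1298.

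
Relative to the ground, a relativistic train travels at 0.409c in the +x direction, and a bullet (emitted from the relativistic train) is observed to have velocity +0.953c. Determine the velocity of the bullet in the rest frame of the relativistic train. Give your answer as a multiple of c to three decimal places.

Invert the composition law: u' = (u − v)/(1 − uv/c²).
u' = (0.953 − 0.409) / (1 − (0.953)(0.409)) = 0.5440/0.6102 = 0.8915.

+0.891c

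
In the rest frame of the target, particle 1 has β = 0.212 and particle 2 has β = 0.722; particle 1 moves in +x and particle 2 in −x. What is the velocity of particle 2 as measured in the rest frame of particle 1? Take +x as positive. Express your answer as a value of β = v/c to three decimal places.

β_A = 0.212, β_B = -0.722.
Transform to A's frame with the inverse velocity-addition law: u' = (u − v)/(1 − uv/c²), taking u = β_B and v = β_A.
u' = (-0.722 − 0.212) / (1 − (0.212)(-0.722)) = -0.9340/1.1531 = -0.8100.

β = -0.810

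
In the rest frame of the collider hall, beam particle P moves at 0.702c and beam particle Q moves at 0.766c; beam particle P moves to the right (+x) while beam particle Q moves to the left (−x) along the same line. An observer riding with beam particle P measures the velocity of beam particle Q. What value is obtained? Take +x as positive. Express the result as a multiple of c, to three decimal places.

-0.955c

β_A = 0.702, β_B = -0.766.
Transform to A's frame with the inverse velocity-addition law: u' = (u − v)/(1 − uv/c²), taking u = β_B and v = β_A.
u' = (-0.766 − 0.702) / (1 − (0.702)(-0.766)) = -1.4680/1.5377 = -0.9547.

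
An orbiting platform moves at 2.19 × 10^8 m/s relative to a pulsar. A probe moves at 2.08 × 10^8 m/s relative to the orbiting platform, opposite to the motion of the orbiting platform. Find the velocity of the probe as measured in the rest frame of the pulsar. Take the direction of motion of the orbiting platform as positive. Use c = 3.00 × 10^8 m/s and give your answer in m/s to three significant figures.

In units of c (dividing by 3.00 × 10^8 m/s): v = 0.730, u' = -0.693.
u = (u' + v)/(1 + u'v/c²):
u = (-0.693 + 0.730) / (1 + (-0.693)·0.730) = 0.0367/0.4939 = 0.0742
Converting back: u = 0.0742 × 3.00 × 10^8 m/s.

+2.23 × 10^7 m/s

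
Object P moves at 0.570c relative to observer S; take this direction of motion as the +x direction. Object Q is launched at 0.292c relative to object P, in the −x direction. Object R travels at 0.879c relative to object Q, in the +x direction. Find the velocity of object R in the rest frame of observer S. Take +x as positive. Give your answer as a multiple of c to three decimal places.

Apply u = (u' + v)/(1 + u'v/c²) successively, working outward toward observer S.
Start: velocity of object P relative to observer S = 0.5700c.
Compose with object Q (u' = -0.292 in object P frame): u_1 = (-0.292 + 0.570) / (1 + (-0.292)·0.570) = 0.2780/0.8336 = 0.3335.
Compose with object R (u' = 0.879 in object Q frame): u_2 = (0.879 + 0.334) / (1 + 0.879·0.334) = 1.2125/1.2932 = 0.9376.

+0.938c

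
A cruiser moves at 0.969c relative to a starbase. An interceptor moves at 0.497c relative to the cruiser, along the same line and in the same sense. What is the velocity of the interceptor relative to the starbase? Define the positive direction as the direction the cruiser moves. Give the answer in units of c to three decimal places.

0.989c

With v = 0.969 and u' = 0.497 (in units of c),
u = (u' + v)/(1 + u'v/c²):
u = (0.497 + 0.969) / (1 + 0.497·0.969) = 1.4660/1.4816 = 0.9895
(Galilean addition would give +1.466c, exceeding c.)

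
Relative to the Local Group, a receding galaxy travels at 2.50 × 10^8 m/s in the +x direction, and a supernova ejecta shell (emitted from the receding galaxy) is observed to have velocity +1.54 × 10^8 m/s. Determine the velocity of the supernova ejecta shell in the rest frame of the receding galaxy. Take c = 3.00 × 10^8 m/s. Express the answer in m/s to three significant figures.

-1.68 × 10^8 m/s

v = 0.833c, u = 0.513c.
Invert the composition law: u' = (u − v)/(1 − uv/c²).
u' = (0.513 − 0.833) / (1 − (0.513)(0.833)) = -0.3200/0.5722 = -0.5592.
u' = -0.5592 × 3.00 × 10^8 m/s.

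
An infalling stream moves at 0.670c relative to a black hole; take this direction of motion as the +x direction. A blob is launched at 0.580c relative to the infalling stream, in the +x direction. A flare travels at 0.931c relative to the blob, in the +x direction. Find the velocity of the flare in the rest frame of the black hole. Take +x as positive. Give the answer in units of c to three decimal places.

0.996c

Apply u = (u' + v)/(1 + u'v/c²) successively, working outward toward the black hole.
Start: velocity of the infalling stream relative to the black hole = 0.6700c.
Compose with the blob (u' = 0.580 in the infalling stream frame): u_1 = (0.580 + 0.670) / (1 + 0.580·0.670) = 1.2500/1.3886 = 0.9002.
Compose with the flare (u' = 0.931 in the blob frame): u_2 = (0.931 + 0.900) / (1 + 0.931·0.900) = 1.8312/1.8381 = 0.9963.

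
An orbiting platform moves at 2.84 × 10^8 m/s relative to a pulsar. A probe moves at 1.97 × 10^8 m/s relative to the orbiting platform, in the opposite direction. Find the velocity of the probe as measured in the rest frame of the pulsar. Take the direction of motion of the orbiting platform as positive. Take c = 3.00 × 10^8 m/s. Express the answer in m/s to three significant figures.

+2.30 × 10^8 m/s

In units of c (dividing by 3.00 × 10^8 m/s): v = 0.947, u' = -0.657.
u = (u' + v)/(1 + u'v/c²):
u = (-0.657 + 0.947) / (1 + (-0.657)·0.947) = 0.2900/0.3784 = 0.7665
(Galilean addition would give +0.290c.)
Converting back: u = 0.7665 × 3.00 × 10^8 m/s.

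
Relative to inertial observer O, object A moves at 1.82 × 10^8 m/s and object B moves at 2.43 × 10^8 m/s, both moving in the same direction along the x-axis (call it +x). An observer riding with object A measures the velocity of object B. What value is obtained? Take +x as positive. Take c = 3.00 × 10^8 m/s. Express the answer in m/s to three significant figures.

β_A = 0.607, β_B = 0.810 (dividing each by c = 3.00 × 10^8 m/s).
Transform to A's frame with the inverse velocity-addition law: u' = (u − v)/(1 − uv/c²), taking u = β_B and v = β_A.
u' = (0.810 − 0.607) / (1 − (0.607)(0.810)) = 0.2033/0.5086 = 0.3998.
u' = 0.3998 × 3.00 × 10^8 m/s.

+1.20 × 10^8 m/s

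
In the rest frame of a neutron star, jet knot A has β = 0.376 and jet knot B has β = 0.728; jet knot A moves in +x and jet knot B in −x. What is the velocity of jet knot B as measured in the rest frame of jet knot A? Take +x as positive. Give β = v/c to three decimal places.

β_A = 0.376, β_B = -0.728.
Transform to A's frame with the inverse velocity-addition law: u' = (u − v)/(1 − uv/c²), taking u = β_B and v = β_A.
u' = (-0.728 − 0.376) / (1 − (0.376)(-0.728)) = -1.1040/1.2737 = -0.8667.

β = -0.867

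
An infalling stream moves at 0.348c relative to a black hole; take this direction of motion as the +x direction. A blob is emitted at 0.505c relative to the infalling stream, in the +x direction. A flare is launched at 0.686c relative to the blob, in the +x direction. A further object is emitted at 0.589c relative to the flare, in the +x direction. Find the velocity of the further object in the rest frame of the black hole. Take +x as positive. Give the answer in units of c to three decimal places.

Apply u = (u' + v)/(1 + u'v/c²) successively, working outward toward the black hole.
Start: velocity of the infalling stream relative to the black hole = 0.3480c.
Compose with the blob (u' = 0.505 in the infalling stream frame): u_1 = (0.505 + 0.348) / (1 + 0.505·0.348) = 0.8530/1.1757 = 0.7255.
Compose with the flare (u' = 0.686 in the blob frame): u_2 = (0.686 + 0.726) / (1 + 0.686·0.726) = 1.4115/1.4977 = 0.9424.
Compose with the further object (u' = 0.589 in the flare frame): u_3 = (0.589 + 0.942) / (1 + 0.589·0.942) = 1.5314/1.5551 = 0.9848.

0.985c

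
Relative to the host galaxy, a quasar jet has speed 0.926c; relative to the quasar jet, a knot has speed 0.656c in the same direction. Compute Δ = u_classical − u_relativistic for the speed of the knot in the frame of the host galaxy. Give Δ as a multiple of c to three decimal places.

Δ = 0.598c

Galilean: u_cl = 0.656 + 0.926 = 1.5820.
Relativistic: u_rel = (0.656 + 0.926) / (1 + 0.656·0.926) = 1.5820/1.6075 = 0.9842.
Δ = 1.5820 − 0.9842 = 0.5978.
(The classical prediction exceeds c; the relativistic result does not.)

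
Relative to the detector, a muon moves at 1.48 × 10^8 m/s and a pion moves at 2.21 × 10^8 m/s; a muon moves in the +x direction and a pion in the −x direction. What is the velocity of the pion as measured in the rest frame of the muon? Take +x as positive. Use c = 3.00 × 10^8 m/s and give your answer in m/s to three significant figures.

β_A = 0.493, β_B = -0.737 (dividing each by c = 3.00 × 10^8 m/s).
Transform to A's frame with the inverse velocity-addition law: u' = (u − v)/(1 − uv/c²), taking u = β_B and v = β_A.
u' = (-0.737 − 0.493) / (1 − (0.493)(-0.737)) = -1.2300/1.3634 = -0.9021.
u' = -0.9021 × 3.00 × 10^8 m/s.

-2.71 × 10^8 m/s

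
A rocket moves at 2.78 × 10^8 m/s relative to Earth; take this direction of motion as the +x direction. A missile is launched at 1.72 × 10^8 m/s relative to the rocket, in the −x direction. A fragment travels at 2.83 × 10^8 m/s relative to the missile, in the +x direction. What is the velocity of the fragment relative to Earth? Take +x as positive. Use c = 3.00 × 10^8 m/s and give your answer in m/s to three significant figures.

+2.98 × 10^8 m/s

Apply u = (u' + v)/(1 + u'v/c²) successively, working outward toward Earth.
(Dividing each given speed by c = 3.00 × 10^8 m/s to work in units of c.)
Start: velocity of the rocket relative to Earth = 0.9267c.
Compose with the missile (u' = -0.573 in the rocket frame): u_1 = (-0.573 + 0.927) / (1 + (-0.573)·0.927) = 0.3533/0.4687 = 0.7538.
Compose with the fragment (u' = 0.943 in the missile frame): u_2 = (0.943 + 0.754) / (1 + 0.943·0.754) = 1.6972/1.7111 = 0.9918.
So u = 0.9918 × 3.00 × 10^8 m/s.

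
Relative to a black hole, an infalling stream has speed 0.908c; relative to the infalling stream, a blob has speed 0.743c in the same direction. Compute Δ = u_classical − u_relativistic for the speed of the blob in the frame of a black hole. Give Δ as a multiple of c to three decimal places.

Δ = 0.665c

Galilean: u_cl = 0.743 + 0.908 = 1.6510.
Relativistic: u_rel = (0.743 + 0.908) / (1 + 0.743·0.908) = 1.6510/1.6746 = 0.9859.
Δ = 1.6510 − 0.9859 = 0.6651.
(The classical prediction exceeds c; the relativistic result does not.)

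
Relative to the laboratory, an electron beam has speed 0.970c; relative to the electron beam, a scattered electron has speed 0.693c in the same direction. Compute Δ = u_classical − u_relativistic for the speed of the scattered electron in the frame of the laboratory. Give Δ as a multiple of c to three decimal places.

Δ = 0.669c

Galilean: u_cl = 0.693 + 0.970 = 1.6630.
Relativistic: u_rel = (0.693 + 0.970) / (1 + 0.693·0.970) = 1.6630/1.6722 = 0.9945.
Δ = 1.6630 − 0.9945 = 0.6685.
(The classical prediction exceeds c; the relativistic result does not.)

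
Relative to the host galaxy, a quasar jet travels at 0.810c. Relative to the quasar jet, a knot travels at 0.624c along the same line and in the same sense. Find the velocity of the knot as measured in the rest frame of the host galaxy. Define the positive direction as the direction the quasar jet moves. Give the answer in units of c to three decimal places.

0.953c

With v = 0.810 and u' = 0.624 (in units of c),
u = (u' + v)/(1 + u'v/c²):
u = (0.624 + 0.810) / (1 + 0.624·0.810) = 1.4340/1.5054 = 0.9525
(Galilean addition would give +1.434c, exceeding c.)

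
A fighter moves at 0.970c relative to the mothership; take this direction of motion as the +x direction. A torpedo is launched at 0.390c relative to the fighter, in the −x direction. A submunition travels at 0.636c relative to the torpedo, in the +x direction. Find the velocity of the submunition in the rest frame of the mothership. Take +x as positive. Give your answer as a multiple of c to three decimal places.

Apply u = (u' + v)/(1 + u'v/c²) successively, working outward toward the mothership.
Start: velocity of the fighter relative to the mothership = 0.9700c.
Compose with the torpedo (u' = -0.390 in the fighter frame): u_1 = (-0.390 + 0.970) / (1 + (-0.390)·0.970) = 0.5800/0.6217 = 0.9329.
Compose with the submunition (u' = 0.636 in the torpedo frame): u_2 = (0.636 + 0.933) / (1 + 0.636·0.933) = 1.5689/1.5933 = 0.9847.

+0.985c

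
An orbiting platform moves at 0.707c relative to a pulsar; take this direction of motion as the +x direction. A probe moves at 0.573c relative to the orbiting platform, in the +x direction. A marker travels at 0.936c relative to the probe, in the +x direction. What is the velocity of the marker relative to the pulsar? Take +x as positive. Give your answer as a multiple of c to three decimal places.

Apply u = (u' + v)/(1 + u'v/c²) successively, working outward toward the pulsar.
Start: velocity of the orbiting platform relative to the pulsar = 0.7070c.
Compose with the probe (u' = 0.573 in the orbiting platform frame): u_1 = (0.573 + 0.707) / (1 + 0.573·0.707) = 1.2800/1.4051 = 0.9110.
Compose with the marker (u' = 0.936 in the probe frame): u_2 = (0.936 + 0.911) / (1 + 0.936·0.911) = 1.8470/1.8527 = 0.9969.

0.997c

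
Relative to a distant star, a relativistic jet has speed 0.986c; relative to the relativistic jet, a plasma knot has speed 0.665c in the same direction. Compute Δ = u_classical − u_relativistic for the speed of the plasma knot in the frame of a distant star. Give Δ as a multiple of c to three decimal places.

Δ = 0.654c

Galilean: u_cl = 0.665 + 0.986 = 1.6510.
Relativistic: u_rel = (0.665 + 0.986) / (1 + 0.665·0.986) = 1.6510/1.6557 = 0.9972.
Δ = 1.6510 − 0.9972 = 0.6538.
(The classical prediction exceeds c; the relativistic result does not.)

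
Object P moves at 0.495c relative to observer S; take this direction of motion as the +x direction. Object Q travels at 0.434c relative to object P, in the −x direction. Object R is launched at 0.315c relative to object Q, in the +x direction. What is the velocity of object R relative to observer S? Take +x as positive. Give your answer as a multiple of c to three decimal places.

Apply u = (u' + v)/(1 + u'v/c²) successively, working outward toward observer S.
Start: velocity of object P relative to observer S = 0.4950c.
Compose with object Q (u' = -0.434 in object P frame): u_1 = (-0.434 + 0.495) / (1 + (-0.434)·0.495) = 0.0610/0.7852 = 0.0777.
Compose with object R (u' = 0.315 in object Q frame): u_2 = (0.315 + 0.078) / (1 + 0.315·0.078) = 0.3927/1.0245 = 0.3833.

+0.383c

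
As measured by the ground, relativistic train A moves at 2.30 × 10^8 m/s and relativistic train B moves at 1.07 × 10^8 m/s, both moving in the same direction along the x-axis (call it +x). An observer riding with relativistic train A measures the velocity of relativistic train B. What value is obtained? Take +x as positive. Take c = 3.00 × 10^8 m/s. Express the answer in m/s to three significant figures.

β_A = 0.767, β_B = 0.357 (dividing each by c = 3.00 × 10^8 m/s).
Transform to A's frame with the inverse velocity-addition law: u' = (u − v)/(1 − uv/c²), taking u = β_B and v = β_A.
u' = (0.357 − 0.767) / (1 − (0.767)(0.357)) = -0.4100/0.7266 = -0.5643.
u' = -0.5643 × 3.00 × 10^8 m/s.

-1.69 × 10^8 m/s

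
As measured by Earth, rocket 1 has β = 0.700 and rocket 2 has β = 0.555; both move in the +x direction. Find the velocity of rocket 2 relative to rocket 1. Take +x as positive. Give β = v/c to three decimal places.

β = -0.237

β_A = 0.700, β_B = 0.555.
Transform to A's frame with the inverse velocity-addition law: u' = (u − v)/(1 − uv/c²), taking u = β_B and v = β_A.
u' = (0.555 − 0.700) / (1 − (0.700)(0.555)) = -0.1450/0.6115 = -0.2371.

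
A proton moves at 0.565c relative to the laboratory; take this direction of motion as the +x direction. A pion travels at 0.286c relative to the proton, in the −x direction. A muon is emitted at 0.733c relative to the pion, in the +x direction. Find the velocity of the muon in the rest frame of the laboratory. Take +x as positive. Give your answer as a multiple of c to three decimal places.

+0.857c

Apply u = (u' + v)/(1 + u'v/c²) successively, working outward toward the laboratory.
Start: velocity of the proton relative to the laboratory = 0.5650c.
Compose with the pion (u' = -0.286 in the proton frame): u_1 = (-0.286 + 0.565) / (1 + (-0.286)·0.565) = 0.2790/0.8384 = 0.3328.
Compose with the muon (u' = 0.733 in the pion frame): u_2 = (0.733 + 0.333) / (1 + 0.733·0.333) = 1.0658/1.2439 = 0.8568.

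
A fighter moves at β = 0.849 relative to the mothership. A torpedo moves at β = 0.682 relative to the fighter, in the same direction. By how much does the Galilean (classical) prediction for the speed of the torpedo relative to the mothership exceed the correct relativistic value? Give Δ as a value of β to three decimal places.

Δ = 0.561

Galilean: u_cl = 0.682 + 0.849 = 1.5310.
Relativistic: u_rel = (0.682 + 0.849) / (1 + 0.682·0.849) = 1.5310/1.5790 = 0.9696.
Δ = 1.5310 − 0.9696 = 0.5614.
(The classical prediction exceeds c; the relativistic result does not.)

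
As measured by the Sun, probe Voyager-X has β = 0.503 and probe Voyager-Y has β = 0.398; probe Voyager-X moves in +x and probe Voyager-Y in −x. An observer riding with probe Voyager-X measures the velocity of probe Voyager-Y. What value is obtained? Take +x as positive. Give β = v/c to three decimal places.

β = -0.751

β_A = 0.503, β_B = -0.398.
Transform to A's frame with the inverse velocity-addition law: u' = (u − v)/(1 − uv/c²), taking u = β_B and v = β_A.
u' = (-0.398 − 0.503) / (1 − (0.503)(-0.398)) = -0.9010/1.2002 = -0.7507.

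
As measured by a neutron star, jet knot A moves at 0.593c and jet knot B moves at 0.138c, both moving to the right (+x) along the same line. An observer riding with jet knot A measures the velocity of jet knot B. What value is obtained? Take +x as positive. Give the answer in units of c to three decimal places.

-0.496c

β_A = 0.593, β_B = 0.138.
Transform to A's frame with the inverse velocity-addition law: u' = (u − v)/(1 − uv/c²), taking u = β_B and v = β_A.
u' = (0.138 − 0.593) / (1 − (0.593)(0.138)) = -0.4550/0.9182 = -0.4956.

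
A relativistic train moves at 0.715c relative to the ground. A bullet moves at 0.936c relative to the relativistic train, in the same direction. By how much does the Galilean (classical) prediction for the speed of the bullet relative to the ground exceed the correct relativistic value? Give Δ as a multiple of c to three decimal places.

Galilean: u_cl = 0.936 + 0.715 = 1.6510.
Relativistic: u_rel = (0.936 + 0.715) / (1 + 0.936·0.715) = 1.6510/1.6692 = 0.9891.
Δ = 1.6510 − 0.9891 = 0.6619.
(The classical prediction exceeds c; the relativistic result does not.)

Δ = 0.662c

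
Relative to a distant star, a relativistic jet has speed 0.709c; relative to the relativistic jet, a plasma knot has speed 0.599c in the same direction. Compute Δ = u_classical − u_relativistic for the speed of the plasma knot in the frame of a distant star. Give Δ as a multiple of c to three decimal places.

Galilean: u_cl = 0.599 + 0.709 = 1.3080.
Relativistic: u_rel = (0.599 + 0.709) / (1 + 0.599·0.709) = 1.3080/1.4247 = 0.9181.
Δ = 1.3080 − 0.9181 = 0.3899.
(The classical prediction exceeds c; the relativistic result does not.)

Δ = 0.390c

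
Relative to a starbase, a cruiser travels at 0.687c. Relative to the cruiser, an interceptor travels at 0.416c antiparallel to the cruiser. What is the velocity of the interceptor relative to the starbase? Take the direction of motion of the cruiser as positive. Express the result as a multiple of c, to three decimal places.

With v = 0.687 and u' = -0.416 (in units of c),
u = (u' + v)/(1 + u'v/c²):
u = (-0.416 + 0.687) / (1 + (-0.416)·0.687) = 0.2710/0.7142 = 0.3794
(Galilean addition would give +0.271c.)

+0.379c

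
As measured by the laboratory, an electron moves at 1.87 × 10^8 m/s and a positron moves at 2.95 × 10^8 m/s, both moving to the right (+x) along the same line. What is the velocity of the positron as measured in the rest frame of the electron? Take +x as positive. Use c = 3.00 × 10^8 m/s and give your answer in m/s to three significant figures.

β_A = 0.623, β_B = 0.983 (dividing each by c = 3.00 × 10^8 m/s).
Transform to A's frame with the inverse velocity-addition law: u' = (u − v)/(1 − uv/c²), taking u = β_B and v = β_A.
u' = (0.983 − 0.623) / (1 − (0.623)(0.983)) = 0.3600/0.3871 = 0.9301.
u' = 0.9301 × 3.00 × 10^8 m/s.

+2.79 × 10^8 m/s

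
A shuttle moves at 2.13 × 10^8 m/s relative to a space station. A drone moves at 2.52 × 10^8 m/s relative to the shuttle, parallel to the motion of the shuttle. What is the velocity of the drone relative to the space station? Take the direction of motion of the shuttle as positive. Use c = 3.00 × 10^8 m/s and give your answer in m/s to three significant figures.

In units of c (dividing by 3.00 × 10^8 m/s): v = 0.710, u' = 0.840.
u = (u' + v)/(1 + u'v/c²):
u = (0.840 + 0.710) / (1 + 0.840·0.710) = 1.5500/1.5964 = 0.9709
(Galilean addition would give +1.550c, exceeding c.)
Converting back: u = 0.9709 × 3.00 × 10^8 m/s.

2.91 × 10^8 m/s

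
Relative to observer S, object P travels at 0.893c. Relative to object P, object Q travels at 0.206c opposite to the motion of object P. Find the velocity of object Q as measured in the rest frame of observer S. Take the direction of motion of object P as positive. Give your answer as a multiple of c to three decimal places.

With v = 0.893 and u' = -0.206 (in units of c),
u = (u' + v)/(1 + u'v/c²):
u = (-0.206 + 0.893) / (1 + (-0.206)·0.893) = 0.6870/0.8160 = 0.8419

+0.842c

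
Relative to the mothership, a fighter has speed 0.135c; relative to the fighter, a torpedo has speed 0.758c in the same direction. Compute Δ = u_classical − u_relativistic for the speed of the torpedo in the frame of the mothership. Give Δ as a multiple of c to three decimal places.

Δ = 0.083c

Galilean: u_cl = 0.758 + 0.135 = 0.8930.
Relativistic: u_rel = (0.758 + 0.135) / (1 + 0.758·0.135) = 0.8930/1.1023 = 0.8101.
Δ = 0.8930 − 0.8101 = 0.0829.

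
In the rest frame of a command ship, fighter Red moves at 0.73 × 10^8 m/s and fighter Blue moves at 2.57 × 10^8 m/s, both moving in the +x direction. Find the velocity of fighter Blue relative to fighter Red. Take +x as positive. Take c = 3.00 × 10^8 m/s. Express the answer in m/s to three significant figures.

β_A = 0.243, β_B = 0.857 (dividing each by c = 3.00 × 10^8 m/s).
Transform to A's frame with the inverse velocity-addition law: u' = (u − v)/(1 − uv/c²), taking u = β_B and v = β_A.
u' = (0.857 − 0.243) / (1 − (0.243)(0.857)) = 0.6133/0.7915 = 0.7749.
u' = 0.7749 × 3.00 × 10^8 m/s.

+2.32 × 10^8 m/s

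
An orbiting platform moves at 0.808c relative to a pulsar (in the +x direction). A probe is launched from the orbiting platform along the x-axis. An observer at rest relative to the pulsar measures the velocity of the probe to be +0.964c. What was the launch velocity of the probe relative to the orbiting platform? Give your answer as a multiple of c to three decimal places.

+0.706c

Invert the composition law: u' = (u − v)/(1 − uv/c²).
u' = (0.964 − 0.808) / (1 − (0.964)(0.808)) = 0.1560/0.2211 = 0.7056.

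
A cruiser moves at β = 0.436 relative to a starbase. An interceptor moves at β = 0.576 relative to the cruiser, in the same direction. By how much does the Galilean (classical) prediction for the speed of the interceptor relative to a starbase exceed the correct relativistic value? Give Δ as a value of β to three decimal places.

Galilean: u_cl = 0.576 + 0.436 = 1.0120.
Relativistic: u_rel = (0.576 + 0.436) / (1 + 0.576·0.436) = 1.0120/1.2511 = 0.8089.
Δ = 1.0120 − 0.8089 = 0.2031.
(The classical prediction exceeds c; the relativistic result does not.)

Δ = 0.203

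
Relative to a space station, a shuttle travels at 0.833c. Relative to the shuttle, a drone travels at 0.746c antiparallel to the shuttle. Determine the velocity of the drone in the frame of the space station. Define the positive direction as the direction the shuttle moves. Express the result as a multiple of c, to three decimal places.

With v = 0.833 and u' = -0.746 (in units of c),
u = (u' + v)/(1 + u'v/c²):
u = (-0.746 + 0.833) / (1 + (-0.746)·0.833) = 0.0870/0.3786 = 0.2298

+0.230c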